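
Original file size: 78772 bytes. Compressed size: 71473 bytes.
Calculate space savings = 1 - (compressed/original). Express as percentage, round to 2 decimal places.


ratio = compressed/original = 71473/78772 = 0.90734
savings = 1 - ratio = 1 - 0.90734 = 0.09266
as a percentage: 0.09266 * 100 = 9.27%

Space savings = 1 - 71473/78772 = 9.27%


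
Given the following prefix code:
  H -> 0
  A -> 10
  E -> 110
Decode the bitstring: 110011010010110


Decoding step by step:
Bits 110 -> E
Bits 0 -> H
Bits 110 -> E
Bits 10 -> A
Bits 0 -> H
Bits 10 -> A
Bits 110 -> E


Decoded message: EHEAHAE


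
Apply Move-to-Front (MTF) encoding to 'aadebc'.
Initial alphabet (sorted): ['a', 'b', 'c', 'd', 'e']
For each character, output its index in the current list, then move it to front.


MTF encoding:
'a': index 0 in ['a', 'b', 'c', 'd', 'e'] -> ['a', 'b', 'c', 'd', 'e']
'a': index 0 in ['a', 'b', 'c', 'd', 'e'] -> ['a', 'b', 'c', 'd', 'e']
'd': index 3 in ['a', 'b', 'c', 'd', 'e'] -> ['d', 'a', 'b', 'c', 'e']
'e': index 4 in ['d', 'a', 'b', 'c', 'e'] -> ['e', 'd', 'a', 'b', 'c']
'b': index 3 in ['e', 'd', 'a', 'b', 'c'] -> ['b', 'e', 'd', 'a', 'c']
'c': index 4 in ['b', 'e', 'd', 'a', 'c'] -> ['c', 'b', 'e', 'd', 'a']


Output: [0, 0, 3, 4, 3, 4]


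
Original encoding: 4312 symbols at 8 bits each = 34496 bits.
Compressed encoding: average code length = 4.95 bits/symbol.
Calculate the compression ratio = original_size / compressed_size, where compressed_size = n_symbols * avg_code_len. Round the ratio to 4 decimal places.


original_size = n_symbols * orig_bits = 4312 * 8 = 34496 bits
compressed_size = n_symbols * avg_code_len = 4312 * 4.95 = 21344.4 bits
ratio = original_size / compressed_size = 34496 / 21344.4 = 1.6162

Compression ratio = 1.6162


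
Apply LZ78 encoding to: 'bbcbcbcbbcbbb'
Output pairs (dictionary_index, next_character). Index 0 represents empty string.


LZ78 encoding steps:
Dictionary: {0: ''}
Step 1: w='' (idx 0), next='b' -> output (0, 'b'), add 'b' as idx 1
Step 2: w='b' (idx 1), next='c' -> output (1, 'c'), add 'bc' as idx 2
Step 3: w='bc' (idx 2), next='b' -> output (2, 'b'), add 'bcb' as idx 3
Step 4: w='' (idx 0), next='c' -> output (0, 'c'), add 'c' as idx 4
Step 5: w='b' (idx 1), next='b' -> output (1, 'b'), add 'bb' as idx 5
Step 6: w='c' (idx 4), next='b' -> output (4, 'b'), add 'cb' as idx 6
Step 7: w='bb' (idx 5), end of input -> output (5, '')


Encoded: [(0, 'b'), (1, 'c'), (2, 'b'), (0, 'c'), (1, 'b'), (4, 'b'), (5, '')]


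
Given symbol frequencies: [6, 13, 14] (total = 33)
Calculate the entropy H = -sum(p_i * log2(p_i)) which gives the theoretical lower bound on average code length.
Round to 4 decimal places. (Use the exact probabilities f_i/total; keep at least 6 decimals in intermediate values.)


Per-symbol terms -p_i * log2(p_i) with p_i = f_i/33:
  p = 6/33 = 0.181818: log2(p) = -2.459432, -p*log2(p) = 0.447169
  p = 13/33 = 0.393939: log2(p) = -1.343954, -p*log2(p) = 0.529437
  p = 14/33 = 0.424242: log2(p) = -1.237039, -p*log2(p) = 0.524805
H = 0.447169 + 0.529437 + 0.524805 = 1.501411

H = 1.5014 bits/symbol


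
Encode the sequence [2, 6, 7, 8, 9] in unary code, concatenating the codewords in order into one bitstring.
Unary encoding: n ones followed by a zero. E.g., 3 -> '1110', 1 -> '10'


Encode each number as n ones followed by a terminating 0:
  2 -> 110 (3 bits)
  6 -> 1111110 (7 bits)
  7 -> 11111110 (8 bits)
  8 -> 111111110 (9 bits)
  9 -> 1111111110 (10 bits)
Total length = 3 + 7 + 8 + 9 + 10 = 37 bits.

Unary([2, 6, 7, 8, 9]) = 1101111110111111101111111101111111110 (37 bits)


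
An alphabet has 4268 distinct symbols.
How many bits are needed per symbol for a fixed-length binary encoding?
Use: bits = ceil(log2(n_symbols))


log2(4268) = 12.0593
Bracket: 2^12 = 4096 < 4268 <= 2^13 = 8192
So ceil(log2(4268)) = 13

bits = ceil(log2(4268)) = ceil(12.0593) = 13 bits


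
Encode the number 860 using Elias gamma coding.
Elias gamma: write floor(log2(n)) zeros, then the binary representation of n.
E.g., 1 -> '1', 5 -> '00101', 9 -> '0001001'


num_bits = floor(log2(860)) + 1 = 10
leading_zeros = num_bits - 1 = 9
binary(860) = 1101011100

Elias gamma(860) = '000000000' + '1101011100' = 0000000001101011100 (19 bits)


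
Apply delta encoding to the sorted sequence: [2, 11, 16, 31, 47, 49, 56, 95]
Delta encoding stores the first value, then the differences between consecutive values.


First value: 2
Deltas:
  11 - 2 = 9
  16 - 11 = 5
  31 - 16 = 15
  47 - 31 = 16
  49 - 47 = 2
  56 - 49 = 7
  95 - 56 = 39


Delta encoded: [2, 9, 5, 15, 16, 2, 7, 39]


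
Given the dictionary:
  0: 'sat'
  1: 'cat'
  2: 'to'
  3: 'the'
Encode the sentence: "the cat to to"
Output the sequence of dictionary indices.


Look up each word in the dictionary:
  'the' -> 3
  'cat' -> 1
  'to' -> 2
  'to' -> 2

Encoded: [3, 1, 2, 2]


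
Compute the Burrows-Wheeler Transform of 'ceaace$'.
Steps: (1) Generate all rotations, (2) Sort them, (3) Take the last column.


Rotations (sorted):
  0: $ceaace -> last char: e
  1: aace$ce -> last char: e
  2: ace$cea -> last char: a
  3: ce$ceaa -> last char: a
  4: ceaace$ -> last char: $
  5: e$ceaac -> last char: c
  6: eaace$c -> last char: c


BWT = eeaa$cc


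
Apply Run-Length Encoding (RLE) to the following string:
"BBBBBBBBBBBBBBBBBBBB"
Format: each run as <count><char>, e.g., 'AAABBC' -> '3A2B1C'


Scanning runs left to right:
  i=0: run of 'B' x 20 -> '20B'

RLE = 20B


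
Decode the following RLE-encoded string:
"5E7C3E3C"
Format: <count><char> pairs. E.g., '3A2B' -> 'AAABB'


Expanding each <count><char> pair:
  5E -> 'EEEEE'
  7C -> 'CCCCCCC'
  3E -> 'EEE'
  3C -> 'CCC'

Decoded = EEEEECCCCCCCEEECCC


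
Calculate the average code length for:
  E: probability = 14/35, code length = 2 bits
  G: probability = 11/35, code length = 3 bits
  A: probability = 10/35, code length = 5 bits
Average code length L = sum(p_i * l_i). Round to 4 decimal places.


Weighted contributions p_i * l_i:
  E: (14/35) * 2 = 28/35
  G: (11/35) * 3 = 33/35
  A: (10/35) * 5 = 50/35
Sum = (28 + 33 + 50)/35 = 111/35

L = 111/35 = 3.1714 bits/symbol


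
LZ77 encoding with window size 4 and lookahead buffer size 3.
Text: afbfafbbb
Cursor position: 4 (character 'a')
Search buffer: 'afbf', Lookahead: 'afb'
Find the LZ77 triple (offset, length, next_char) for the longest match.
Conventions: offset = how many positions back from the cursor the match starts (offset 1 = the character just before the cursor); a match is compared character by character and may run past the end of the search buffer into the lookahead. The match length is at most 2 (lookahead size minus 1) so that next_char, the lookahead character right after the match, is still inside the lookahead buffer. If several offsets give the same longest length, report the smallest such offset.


Try each offset into the search buffer:
  offset=1 (pos 3, char 'f'): match length 0
  offset=2 (pos 2, char 'b'): match length 0
  offset=3 (pos 1, char 'f'): match length 0
  offset=4 (pos 0, char 'a'): match length 2
Longest match has length 2 at offset 4.
next_char = character at position 4 + 2 = 6 -> 'b'

Best match: offset=4, length=2 (matching 'af' starting at position 0)
LZ77 triple: (4, 2, 'b')


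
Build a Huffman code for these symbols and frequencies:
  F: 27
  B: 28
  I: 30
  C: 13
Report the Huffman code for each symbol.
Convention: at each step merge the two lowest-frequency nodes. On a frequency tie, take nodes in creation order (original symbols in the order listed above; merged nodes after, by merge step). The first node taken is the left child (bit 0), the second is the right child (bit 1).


Huffman tree construction:
Step 1: Merge C(13) + F(27) = 40
Step 2: Merge B(28) + I(30) = 58
Step 3: Merge (C+F)(40) + (B+I)(58) = 98
Read each symbol's code off the tree from the root (left child = 0, right child = 1).

Codes:
  F: 01 (length 2)
  B: 10 (length 2)
  I: 11 (length 2)
  C: 00 (length 2)
Average code length: 196/98 = 2.0000 bits/symbol


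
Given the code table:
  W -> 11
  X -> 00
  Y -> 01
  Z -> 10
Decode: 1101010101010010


Decoding:
11 -> W
01 -> Y
01 -> Y
01 -> Y
01 -> Y
01 -> Y
00 -> X
10 -> Z


Result: WYYYYYXZ


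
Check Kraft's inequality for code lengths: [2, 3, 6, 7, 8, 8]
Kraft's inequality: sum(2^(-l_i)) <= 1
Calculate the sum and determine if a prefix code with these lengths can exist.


Sum = 2^(-2) + 2^(-3) + 2^(-6) + 2^(-7) + 2^(-8) + 2^(-8)
    = 0.25 + 0.125 + 0.015625 + 0.0078125 + 0.00390625 + 0.00390625
    = 104/256 = 0.40625
Since 0.40625 <= 1, Kraft's inequality IS satisfied.
A prefix code with these lengths CAN exist.

Kraft sum = 0.40625. Satisfied.


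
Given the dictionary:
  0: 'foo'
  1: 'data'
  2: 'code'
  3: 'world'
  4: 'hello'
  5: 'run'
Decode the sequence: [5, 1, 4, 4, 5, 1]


Look up each index in the dictionary:
  5 -> 'run'
  1 -> 'data'
  4 -> 'hello'
  4 -> 'hello'
  5 -> 'run'
  1 -> 'data'

Decoded: "run data hello hello run data"


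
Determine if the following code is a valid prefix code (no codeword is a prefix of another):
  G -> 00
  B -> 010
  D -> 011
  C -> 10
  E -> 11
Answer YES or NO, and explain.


Checking each pair (does one codeword prefix another?):
  G='00' vs B='010': no prefix
  G='00' vs D='011': no prefix
  G='00' vs C='10': no prefix
  G='00' vs E='11': no prefix
  B='010' vs G='00': no prefix
  B='010' vs D='011': no prefix
  B='010' vs C='10': no prefix
  B='010' vs E='11': no prefix
  D='011' vs G='00': no prefix
  D='011' vs B='010': no prefix
  D='011' vs C='10': no prefix
  D='011' vs E='11': no prefix
  C='10' vs G='00': no prefix
  C='10' vs B='010': no prefix
  C='10' vs D='011': no prefix
  C='10' vs E='11': no prefix
  E='11' vs G='00': no prefix
  E='11' vs B='010': no prefix
  E='11' vs D='011': no prefix
  E='11' vs C='10': no prefix
No violation found over all pairs.

YES -- this is a valid prefix code. No codeword is a prefix of any other codeword.


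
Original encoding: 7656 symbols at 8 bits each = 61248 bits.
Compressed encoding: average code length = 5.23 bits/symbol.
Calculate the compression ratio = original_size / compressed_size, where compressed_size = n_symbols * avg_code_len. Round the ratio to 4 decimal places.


original_size = n_symbols * orig_bits = 7656 * 8 = 61248 bits
compressed_size = n_symbols * avg_code_len = 7656 * 5.23 = 40040.88 bits
ratio = original_size / compressed_size = 61248 / 40040.88 = 1.5296

Compression ratio = 1.5296


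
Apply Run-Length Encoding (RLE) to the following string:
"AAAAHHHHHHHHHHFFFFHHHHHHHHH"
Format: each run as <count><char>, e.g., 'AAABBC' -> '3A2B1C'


Scanning runs left to right:
  i=0: run of 'A' x 4 -> '4A'
  i=4: run of 'H' x 10 -> '10H'
  i=14: run of 'F' x 4 -> '4F'
  i=18: run of 'H' x 9 -> '9H'

RLE = 4A10H4F9H


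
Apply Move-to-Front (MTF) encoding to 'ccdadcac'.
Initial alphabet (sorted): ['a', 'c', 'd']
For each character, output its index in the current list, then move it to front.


MTF encoding:
'c': index 1 in ['a', 'c', 'd'] -> ['c', 'a', 'd']
'c': index 0 in ['c', 'a', 'd'] -> ['c', 'a', 'd']
'd': index 2 in ['c', 'a', 'd'] -> ['d', 'c', 'a']
'a': index 2 in ['d', 'c', 'a'] -> ['a', 'd', 'c']
'd': index 1 in ['a', 'd', 'c'] -> ['d', 'a', 'c']
'c': index 2 in ['d', 'a', 'c'] -> ['c', 'd', 'a']
'a': index 2 in ['c', 'd', 'a'] -> ['a', 'c', 'd']
'c': index 1 in ['a', 'c', 'd'] -> ['c', 'a', 'd']


Output: [1, 0, 2, 2, 1, 2, 2, 1]


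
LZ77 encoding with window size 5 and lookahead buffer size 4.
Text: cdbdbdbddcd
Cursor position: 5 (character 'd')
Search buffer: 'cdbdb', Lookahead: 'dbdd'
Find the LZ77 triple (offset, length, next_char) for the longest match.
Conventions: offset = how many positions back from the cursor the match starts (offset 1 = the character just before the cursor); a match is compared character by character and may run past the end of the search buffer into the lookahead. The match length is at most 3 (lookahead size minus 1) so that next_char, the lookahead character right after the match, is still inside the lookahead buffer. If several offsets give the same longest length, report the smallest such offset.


Try each offset into the search buffer:
  offset=1 (pos 4, char 'b'): match length 0
  offset=2 (pos 3, char 'd'): match length 3
  offset=3 (pos 2, char 'b'): match length 0
  offset=4 (pos 1, char 'd'): match length 3
  offset=5 (pos 0, char 'c'): match length 0
Longest match has length 3, found at offsets 2, 4; take the smallest, offset 2.
next_char = character at position 5 + 3 = 8 -> 'd'

Best match: offset=2, length=3 (matching 'dbd' starting at position 3)
LZ77 triple: (2, 3, 'd')


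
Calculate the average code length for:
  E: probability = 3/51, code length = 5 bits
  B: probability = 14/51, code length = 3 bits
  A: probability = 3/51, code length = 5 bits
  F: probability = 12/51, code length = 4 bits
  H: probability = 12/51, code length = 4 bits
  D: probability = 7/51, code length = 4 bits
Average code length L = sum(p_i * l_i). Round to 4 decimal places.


Weighted contributions p_i * l_i:
  E: (3/51) * 5 = 15/51
  B: (14/51) * 3 = 42/51
  A: (3/51) * 5 = 15/51
  F: (12/51) * 4 = 48/51
  H: (12/51) * 4 = 48/51
  D: (7/51) * 4 = 28/51
Sum = (15 + 42 + 15 + 48 + 48 + 28)/51 = 196/51

L = 196/51 = 3.8431 bits/symbol


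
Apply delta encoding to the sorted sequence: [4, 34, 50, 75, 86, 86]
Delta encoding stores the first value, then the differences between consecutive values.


First value: 4
Deltas:
  34 - 4 = 30
  50 - 34 = 16
  75 - 50 = 25
  86 - 75 = 11
  86 - 86 = 0


Delta encoded: [4, 30, 16, 25, 11, 0]


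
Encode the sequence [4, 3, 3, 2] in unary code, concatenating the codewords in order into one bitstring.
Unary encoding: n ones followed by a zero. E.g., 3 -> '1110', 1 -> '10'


Encode each number as n ones followed by a terminating 0:
  4 -> 11110 (5 bits)
  3 -> 1110 (4 bits)
  3 -> 1110 (4 bits)
  2 -> 110 (3 bits)
Total length = 5 + 4 + 4 + 3 = 16 bits.

Unary([4, 3, 3, 2]) = 1111011101110110 (16 bits)


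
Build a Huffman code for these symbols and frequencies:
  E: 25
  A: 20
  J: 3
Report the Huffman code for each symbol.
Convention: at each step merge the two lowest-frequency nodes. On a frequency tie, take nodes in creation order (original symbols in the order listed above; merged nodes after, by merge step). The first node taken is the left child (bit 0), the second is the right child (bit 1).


Huffman tree construction:
Step 1: Merge J(3) + A(20) = 23
Step 2: Merge (J+A)(23) + E(25) = 48
Read each symbol's code off the tree from the root (left child = 0, right child = 1).

Codes:
  E: 1 (length 1)
  A: 01 (length 2)
  J: 00 (length 2)
Average code length: 71/48 = 1.4792 bits/symbol


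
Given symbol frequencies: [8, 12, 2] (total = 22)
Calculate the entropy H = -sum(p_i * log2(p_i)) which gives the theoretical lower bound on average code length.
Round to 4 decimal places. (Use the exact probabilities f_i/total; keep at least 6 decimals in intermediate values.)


Per-symbol terms -p_i * log2(p_i) with p_i = f_i/22:
  p = 8/22 = 0.363636: log2(p) = -1.459432, -p*log2(p) = 0.530702
  p = 12/22 = 0.545455: log2(p) = -0.874469, -p*log2(p) = 0.476983
  p = 2/22 = 0.090909: log2(p) = -3.459432, -p*log2(p) = 0.314494
H = 0.530702 + 0.476983 + 0.314494 = 1.322179

H = 1.3222 bits/symbol


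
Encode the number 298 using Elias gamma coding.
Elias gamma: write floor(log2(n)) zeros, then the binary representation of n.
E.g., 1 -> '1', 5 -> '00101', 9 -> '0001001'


num_bits = floor(log2(298)) + 1 = 9
leading_zeros = num_bits - 1 = 8
binary(298) = 100101010

Elias gamma(298) = '00000000' + '100101010' = 00000000100101010 (17 bits)


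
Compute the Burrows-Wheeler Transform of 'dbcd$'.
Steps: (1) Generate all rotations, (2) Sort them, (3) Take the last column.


Rotations (sorted):
  0: $dbcd -> last char: d
  1: bcd$d -> last char: d
  2: cd$db -> last char: b
  3: d$dbc -> last char: c
  4: dbcd$ -> last char: $


BWT = ddbc$


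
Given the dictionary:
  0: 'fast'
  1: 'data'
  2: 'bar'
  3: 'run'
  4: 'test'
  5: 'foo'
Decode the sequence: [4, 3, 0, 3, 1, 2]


Look up each index in the dictionary:
  4 -> 'test'
  3 -> 'run'
  0 -> 'fast'
  3 -> 'run'
  1 -> 'data'
  2 -> 'bar'

Decoded: "test run fast run data bar"


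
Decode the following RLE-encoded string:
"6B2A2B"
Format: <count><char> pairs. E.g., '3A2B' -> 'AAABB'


Expanding each <count><char> pair:
  6B -> 'BBBBBB'
  2A -> 'AA'
  2B -> 'BB'

Decoded = BBBBBBAABB


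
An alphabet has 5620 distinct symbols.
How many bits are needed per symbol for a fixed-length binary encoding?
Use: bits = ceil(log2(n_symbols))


log2(5620) = 12.4564
Bracket: 2^12 = 4096 < 5620 <= 2^13 = 8192
So ceil(log2(5620)) = 13

bits = ceil(log2(5620)) = ceil(12.4564) = 13 bits


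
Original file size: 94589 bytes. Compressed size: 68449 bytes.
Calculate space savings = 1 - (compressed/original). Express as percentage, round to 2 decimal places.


ratio = compressed/original = 68449/94589 = 0.723647
savings = 1 - ratio = 1 - 0.723647 = 0.276353
as a percentage: 0.276353 * 100 = 27.64%

Space savings = 1 - 68449/94589 = 27.64%


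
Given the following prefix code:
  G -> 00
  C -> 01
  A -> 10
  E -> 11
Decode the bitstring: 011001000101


Decoding step by step:
Bits 01 -> C
Bits 10 -> A
Bits 01 -> C
Bits 00 -> G
Bits 01 -> C
Bits 01 -> C


Decoded message: CACGCC


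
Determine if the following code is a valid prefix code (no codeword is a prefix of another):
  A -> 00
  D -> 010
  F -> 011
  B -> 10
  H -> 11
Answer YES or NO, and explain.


Checking each pair (does one codeword prefix another?):
  A='00' vs D='010': no prefix
  A='00' vs F='011': no prefix
  A='00' vs B='10': no prefix
  A='00' vs H='11': no prefix
  D='010' vs A='00': no prefix
  D='010' vs F='011': no prefix
  D='010' vs B='10': no prefix
  D='010' vs H='11': no prefix
  F='011' vs A='00': no prefix
  F='011' vs D='010': no prefix
  F='011' vs B='10': no prefix
  F='011' vs H='11': no prefix
  B='10' vs A='00': no prefix
  B='10' vs D='010': no prefix
  B='10' vs F='011': no prefix
  B='10' vs H='11': no prefix
  H='11' vs A='00': no prefix
  H='11' vs D='010': no prefix
  H='11' vs F='011': no prefix
  H='11' vs B='10': no prefix
No violation found over all pairs.

YES -- this is a valid prefix code. No codeword is a prefix of any other codeword.


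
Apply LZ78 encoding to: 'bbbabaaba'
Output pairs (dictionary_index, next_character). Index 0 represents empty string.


LZ78 encoding steps:
Dictionary: {0: ''}
Step 1: w='' (idx 0), next='b' -> output (0, 'b'), add 'b' as idx 1
Step 2: w='b' (idx 1), next='b' -> output (1, 'b'), add 'bb' as idx 2
Step 3: w='' (idx 0), next='a' -> output (0, 'a'), add 'a' as idx 3
Step 4: w='b' (idx 1), next='a' -> output (1, 'a'), add 'ba' as idx 4
Step 5: w='a' (idx 3), next='b' -> output (3, 'b'), add 'ab' as idx 5
Step 6: w='a' (idx 3), end of input -> output (3, '')


Encoded: [(0, 'b'), (1, 'b'), (0, 'a'), (1, 'a'), (3, 'b'), (3, '')]


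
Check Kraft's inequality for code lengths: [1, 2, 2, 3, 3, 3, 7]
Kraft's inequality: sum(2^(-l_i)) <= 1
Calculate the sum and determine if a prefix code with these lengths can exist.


Sum = 2^(-1) + 2^(-2) + 2^(-2) + 2^(-3) + 2^(-3) + 2^(-3) + 2^(-7)
    = 0.5 + 0.25 + 0.25 + 0.125 + 0.125 + 0.125 + 0.0078125
    = 177/128 = 1.3828125
Since 1.3828125 > 1, Kraft's inequality is NOT satisfied.
A prefix code with these lengths CANNOT exist.

Kraft sum = 1.3828125. Not satisfied.


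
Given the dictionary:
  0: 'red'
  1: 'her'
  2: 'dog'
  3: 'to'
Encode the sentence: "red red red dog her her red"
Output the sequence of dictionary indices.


Look up each word in the dictionary:
  'red' -> 0
  'red' -> 0
  'red' -> 0
  'dog' -> 2
  'her' -> 1
  'her' -> 1
  'red' -> 0

Encoded: [0, 0, 0, 2, 1, 1, 0]


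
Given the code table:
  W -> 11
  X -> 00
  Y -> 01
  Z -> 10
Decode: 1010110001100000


Decoding:
10 -> Z
10 -> Z
11 -> W
00 -> X
01 -> Y
10 -> Z
00 -> X
00 -> X


Result: ZZWXYZXX


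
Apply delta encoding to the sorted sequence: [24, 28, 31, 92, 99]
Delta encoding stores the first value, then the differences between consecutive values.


First value: 24
Deltas:
  28 - 24 = 4
  31 - 28 = 3
  92 - 31 = 61
  99 - 92 = 7


Delta encoded: [24, 4, 3, 61, 7]


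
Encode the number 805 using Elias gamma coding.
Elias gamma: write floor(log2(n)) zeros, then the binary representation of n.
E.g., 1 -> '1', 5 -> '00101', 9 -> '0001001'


num_bits = floor(log2(805)) + 1 = 10
leading_zeros = num_bits - 1 = 9
binary(805) = 1100100101

Elias gamma(805) = '000000000' + '1100100101' = 0000000001100100101 (19 bits)


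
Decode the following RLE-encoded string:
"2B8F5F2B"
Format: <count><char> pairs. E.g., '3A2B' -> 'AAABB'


Expanding each <count><char> pair:
  2B -> 'BB'
  8F -> 'FFFFFFFF'
  5F -> 'FFFFF'
  2B -> 'BB'

Decoded = BBFFFFFFFFFFFFFBB


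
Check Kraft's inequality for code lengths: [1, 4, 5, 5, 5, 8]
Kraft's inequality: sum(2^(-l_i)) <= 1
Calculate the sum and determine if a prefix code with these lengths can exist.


Sum = 2^(-1) + 2^(-4) + 2^(-5) + 2^(-5) + 2^(-5) + 2^(-8)
    = 0.5 + 0.0625 + 0.03125 + 0.03125 + 0.03125 + 0.00390625
    = 169/256 = 0.66015625
Since 0.66015625 <= 1, Kraft's inequality IS satisfied.
A prefix code with these lengths CAN exist.

Kraft sum = 0.66015625. Satisfied.


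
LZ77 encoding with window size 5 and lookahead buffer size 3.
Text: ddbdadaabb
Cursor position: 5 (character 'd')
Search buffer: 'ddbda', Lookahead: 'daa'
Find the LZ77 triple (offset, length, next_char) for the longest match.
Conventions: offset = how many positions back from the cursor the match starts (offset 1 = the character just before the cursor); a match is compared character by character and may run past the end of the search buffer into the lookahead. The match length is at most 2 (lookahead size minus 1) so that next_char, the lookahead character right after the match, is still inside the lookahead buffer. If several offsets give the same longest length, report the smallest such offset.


Try each offset into the search buffer:
  offset=1 (pos 4, char 'a'): match length 0
  offset=2 (pos 3, char 'd'): match length 2
  offset=3 (pos 2, char 'b'): match length 0
  offset=4 (pos 1, char 'd'): match length 1
  offset=5 (pos 0, char 'd'): match length 1
Longest match has length 2 at offset 2.
next_char = character at position 5 + 2 = 7 -> 'a'

Best match: offset=2, length=2 (matching 'da' starting at position 3)
LZ77 triple: (2, 2, 'a')


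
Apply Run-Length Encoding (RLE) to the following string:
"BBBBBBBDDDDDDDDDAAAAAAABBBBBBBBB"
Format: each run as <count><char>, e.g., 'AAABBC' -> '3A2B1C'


Scanning runs left to right:
  i=0: run of 'B' x 7 -> '7B'
  i=7: run of 'D' x 9 -> '9D'
  i=16: run of 'A' x 7 -> '7A'
  i=23: run of 'B' x 9 -> '9B'

RLE = 7B9D7A9B


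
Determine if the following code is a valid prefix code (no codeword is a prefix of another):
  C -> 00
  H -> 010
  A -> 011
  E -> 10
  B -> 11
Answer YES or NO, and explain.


Checking each pair (does one codeword prefix another?):
  C='00' vs H='010': no prefix
  C='00' vs A='011': no prefix
  C='00' vs E='10': no prefix
  C='00' vs B='11': no prefix
  H='010' vs C='00': no prefix
  H='010' vs A='011': no prefix
  H='010' vs E='10': no prefix
  H='010' vs B='11': no prefix
  A='011' vs C='00': no prefix
  A='011' vs H='010': no prefix
  A='011' vs E='10': no prefix
  A='011' vs B='11': no prefix
  E='10' vs C='00': no prefix
  E='10' vs H='010': no prefix
  E='10' vs A='011': no prefix
  E='10' vs B='11': no prefix
  B='11' vs C='00': no prefix
  B='11' vs H='010': no prefix
  B='11' vs A='011': no prefix
  B='11' vs E='10': no prefix
No violation found over all pairs.

YES -- this is a valid prefix code. No codeword is a prefix of any other codeword.


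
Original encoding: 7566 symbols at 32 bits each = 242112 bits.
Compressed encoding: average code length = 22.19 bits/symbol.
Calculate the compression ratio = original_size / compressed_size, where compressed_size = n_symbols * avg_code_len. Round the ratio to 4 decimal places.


original_size = n_symbols * orig_bits = 7566 * 32 = 242112 bits
compressed_size = n_symbols * avg_code_len = 7566 * 22.19 = 167889.54 bits
ratio = original_size / compressed_size = 242112 / 167889.54 = 1.4421

Compression ratio = 1.4421


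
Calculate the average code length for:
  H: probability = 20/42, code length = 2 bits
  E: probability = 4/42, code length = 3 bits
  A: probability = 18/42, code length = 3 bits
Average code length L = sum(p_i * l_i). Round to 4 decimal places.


Weighted contributions p_i * l_i:
  H: (20/42) * 2 = 40/42
  E: (4/42) * 3 = 12/42
  A: (18/42) * 3 = 54/42
Sum = (40 + 12 + 54)/42 = 106/42

L = 106/42 = 2.5238 bits/symbol


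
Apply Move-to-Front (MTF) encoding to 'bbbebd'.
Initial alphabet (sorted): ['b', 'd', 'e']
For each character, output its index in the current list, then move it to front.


MTF encoding:
'b': index 0 in ['b', 'd', 'e'] -> ['b', 'd', 'e']
'b': index 0 in ['b', 'd', 'e'] -> ['b', 'd', 'e']
'b': index 0 in ['b', 'd', 'e'] -> ['b', 'd', 'e']
'e': index 2 in ['b', 'd', 'e'] -> ['e', 'b', 'd']
'b': index 1 in ['e', 'b', 'd'] -> ['b', 'e', 'd']
'd': index 2 in ['b', 'e', 'd'] -> ['d', 'b', 'e']


Output: [0, 0, 0, 2, 1, 2]


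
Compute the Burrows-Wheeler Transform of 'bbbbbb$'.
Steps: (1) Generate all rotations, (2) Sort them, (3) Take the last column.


Rotations (sorted):
  0: $bbbbbb -> last char: b
  1: b$bbbbb -> last char: b
  2: bb$bbbb -> last char: b
  3: bbb$bbb -> last char: b
  4: bbbb$bb -> last char: b
  5: bbbbb$b -> last char: b
  6: bbbbbb$ -> last char: $


BWT = bbbbbb$


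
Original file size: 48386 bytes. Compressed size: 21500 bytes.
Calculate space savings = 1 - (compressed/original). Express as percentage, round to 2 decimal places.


ratio = compressed/original = 21500/48386 = 0.444343
savings = 1 - ratio = 1 - 0.444343 = 0.555657
as a percentage: 0.555657 * 100 = 55.57%

Space savings = 1 - 21500/48386 = 55.57%


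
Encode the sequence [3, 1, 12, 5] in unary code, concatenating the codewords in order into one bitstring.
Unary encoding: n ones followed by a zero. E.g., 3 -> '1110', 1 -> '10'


Encode each number as n ones followed by a terminating 0:
  3 -> 1110 (4 bits)
  1 -> 10 (2 bits)
  12 -> 1111111111110 (13 bits)
  5 -> 111110 (6 bits)
Total length = 4 + 2 + 13 + 6 = 25 bits.

Unary([3, 1, 12, 5]) = 1110101111111111110111110 (25 bits)


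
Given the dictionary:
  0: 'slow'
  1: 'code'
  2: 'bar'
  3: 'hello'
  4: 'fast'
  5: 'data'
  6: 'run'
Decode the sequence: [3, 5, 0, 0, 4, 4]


Look up each index in the dictionary:
  3 -> 'hello'
  5 -> 'data'
  0 -> 'slow'
  0 -> 'slow'
  4 -> 'fast'
  4 -> 'fast'

Decoded: "hello data slow slow fast fast"


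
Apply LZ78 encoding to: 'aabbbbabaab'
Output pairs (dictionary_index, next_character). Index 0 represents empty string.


LZ78 encoding steps:
Dictionary: {0: ''}
Step 1: w='' (idx 0), next='a' -> output (0, 'a'), add 'a' as idx 1
Step 2: w='a' (idx 1), next='b' -> output (1, 'b'), add 'ab' as idx 2
Step 3: w='' (idx 0), next='b' -> output (0, 'b'), add 'b' as idx 3
Step 4: w='b' (idx 3), next='b' -> output (3, 'b'), add 'bb' as idx 4
Step 5: w='ab' (idx 2), next='a' -> output (2, 'a'), add 'aba' as idx 5
Step 6: w='ab' (idx 2), end of input -> output (2, '')


Encoded: [(0, 'a'), (1, 'b'), (0, 'b'), (3, 'b'), (2, 'a'), (2, '')]


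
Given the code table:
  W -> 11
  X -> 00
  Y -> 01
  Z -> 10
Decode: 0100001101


Decoding:
01 -> Y
00 -> X
00 -> X
11 -> W
01 -> Y


Result: YXXWY


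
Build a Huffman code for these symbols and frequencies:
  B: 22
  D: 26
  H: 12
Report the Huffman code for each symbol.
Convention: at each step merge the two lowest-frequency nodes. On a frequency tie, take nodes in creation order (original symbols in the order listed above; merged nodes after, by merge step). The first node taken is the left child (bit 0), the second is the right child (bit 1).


Huffman tree construction:
Step 1: Merge H(12) + B(22) = 34
Step 2: Merge D(26) + (H+B)(34) = 60
Read each symbol's code off the tree from the root (left child = 0, right child = 1).

Codes:
  B: 11 (length 2)
  D: 0 (length 1)
  H: 10 (length 2)
Average code length: 94/60 = 1.5667 bits/symbol


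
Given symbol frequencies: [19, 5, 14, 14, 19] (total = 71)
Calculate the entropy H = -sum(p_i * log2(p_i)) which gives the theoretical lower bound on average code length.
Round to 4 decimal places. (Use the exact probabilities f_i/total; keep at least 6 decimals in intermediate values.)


Per-symbol terms -p_i * log2(p_i) with p_i = f_i/71:
  p = 19/71 = 0.267606: log2(p) = -1.901820, -p*log2(p) = 0.508938
  p = 5/71 = 0.070423: log2(p) = -3.827819, -p*log2(p) = 0.269565
  p = 14/71 = 0.197183: log2(p) = -2.342392, -p*log2(p) = 0.461880
  p = 14/71 = 0.197183: log2(p) = -2.342392, -p*log2(p) = 0.461880
  p = 19/71 = 0.267606: log2(p) = -1.901820, -p*log2(p) = 0.508938
H = 0.508938 + 0.269565 + 0.461880 + 0.461880 + 0.508938 = 2.211201

H = 2.2112 bits/symbol


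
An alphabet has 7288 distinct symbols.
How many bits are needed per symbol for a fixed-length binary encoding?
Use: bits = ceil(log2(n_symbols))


log2(7288) = 12.8313
Bracket: 2^12 = 4096 < 7288 <= 2^13 = 8192
So ceil(log2(7288)) = 13

bits = ceil(log2(7288)) = ceil(12.8313) = 13 bits


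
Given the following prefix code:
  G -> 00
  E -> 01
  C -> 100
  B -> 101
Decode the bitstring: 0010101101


Decoding step by step:
Bits 00 -> G
Bits 101 -> B
Bits 01 -> E
Bits 101 -> B


Decoded message: GBEB


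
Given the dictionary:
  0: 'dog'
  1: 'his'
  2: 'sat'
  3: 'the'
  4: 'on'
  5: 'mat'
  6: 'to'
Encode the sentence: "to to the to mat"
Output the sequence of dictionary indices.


Look up each word in the dictionary:
  'to' -> 6
  'to' -> 6
  'the' -> 3
  'to' -> 6
  'mat' -> 5

Encoded: [6, 6, 3, 6, 5]


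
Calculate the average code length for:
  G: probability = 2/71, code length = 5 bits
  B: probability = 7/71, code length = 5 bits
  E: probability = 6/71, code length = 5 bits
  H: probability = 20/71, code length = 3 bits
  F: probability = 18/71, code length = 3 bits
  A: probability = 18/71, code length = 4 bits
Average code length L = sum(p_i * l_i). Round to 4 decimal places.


Weighted contributions p_i * l_i:
  G: (2/71) * 5 = 10/71
  B: (7/71) * 5 = 35/71
  E: (6/71) * 5 = 30/71
  H: (20/71) * 3 = 60/71
  F: (18/71) * 3 = 54/71
  A: (18/71) * 4 = 72/71
Sum = (10 + 35 + 30 + 60 + 54 + 72)/71 = 261/71

L = 261/71 = 3.6761 bits/symbol


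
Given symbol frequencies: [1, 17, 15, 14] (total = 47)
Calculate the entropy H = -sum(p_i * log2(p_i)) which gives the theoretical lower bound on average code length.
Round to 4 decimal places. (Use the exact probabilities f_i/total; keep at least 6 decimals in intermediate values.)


Per-symbol terms -p_i * log2(p_i) with p_i = f_i/47:
  p = 1/47 = 0.021277: log2(p) = -5.554589, -p*log2(p) = 0.118183
  p = 17/47 = 0.361702: log2(p) = -1.467126, -p*log2(p) = 0.530663
  p = 15/47 = 0.319149: log2(p) = -1.647698, -p*log2(p) = 0.525861
  p = 14/47 = 0.297872: log2(p) = -1.747234, -p*log2(p) = 0.520453
H = 0.118183 + 0.530663 + 0.525861 + 0.520453 = 1.695160

H = 1.6952 bits/symbol


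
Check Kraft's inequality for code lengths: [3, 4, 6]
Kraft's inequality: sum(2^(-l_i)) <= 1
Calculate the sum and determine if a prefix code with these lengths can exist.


Sum = 2^(-3) + 2^(-4) + 2^(-6)
    = 0.125 + 0.0625 + 0.015625
    = 13/64 = 0.203125
Since 0.203125 <= 1, Kraft's inequality IS satisfied.
A prefix code with these lengths CAN exist.

Kraft sum = 0.203125. Satisfied.


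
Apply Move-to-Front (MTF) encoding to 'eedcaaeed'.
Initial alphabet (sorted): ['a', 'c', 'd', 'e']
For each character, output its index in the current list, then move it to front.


MTF encoding:
'e': index 3 in ['a', 'c', 'd', 'e'] -> ['e', 'a', 'c', 'd']
'e': index 0 in ['e', 'a', 'c', 'd'] -> ['e', 'a', 'c', 'd']
'd': index 3 in ['e', 'a', 'c', 'd'] -> ['d', 'e', 'a', 'c']
'c': index 3 in ['d', 'e', 'a', 'c'] -> ['c', 'd', 'e', 'a']
'a': index 3 in ['c', 'd', 'e', 'a'] -> ['a', 'c', 'd', 'e']
'a': index 0 in ['a', 'c', 'd', 'e'] -> ['a', 'c', 'd', 'e']
'e': index 3 in ['a', 'c', 'd', 'e'] -> ['e', 'a', 'c', 'd']
'e': index 0 in ['e', 'a', 'c', 'd'] -> ['e', 'a', 'c', 'd']
'd': index 3 in ['e', 'a', 'c', 'd'] -> ['d', 'e', 'a', 'c']


Output: [3, 0, 3, 3, 3, 0, 3, 0, 3]


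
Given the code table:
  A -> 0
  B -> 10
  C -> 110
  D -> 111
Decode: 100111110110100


Decoding:
10 -> B
0 -> A
111 -> D
110 -> C
110 -> C
10 -> B
0 -> A


Result: BADCCBA


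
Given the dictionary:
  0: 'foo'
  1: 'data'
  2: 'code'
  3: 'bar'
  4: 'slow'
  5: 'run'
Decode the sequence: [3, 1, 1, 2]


Look up each index in the dictionary:
  3 -> 'bar'
  1 -> 'data'
  1 -> 'data'
  2 -> 'code'

Decoded: "bar data data code"


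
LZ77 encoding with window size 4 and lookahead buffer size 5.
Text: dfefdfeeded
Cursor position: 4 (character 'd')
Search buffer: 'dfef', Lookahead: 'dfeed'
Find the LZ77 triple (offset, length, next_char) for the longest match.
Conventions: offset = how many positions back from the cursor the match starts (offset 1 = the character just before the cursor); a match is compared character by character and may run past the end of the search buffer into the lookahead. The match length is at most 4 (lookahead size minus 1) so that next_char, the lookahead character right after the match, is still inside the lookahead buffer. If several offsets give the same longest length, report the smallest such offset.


Try each offset into the search buffer:
  offset=1 (pos 3, char 'f'): match length 0
  offset=2 (pos 2, char 'e'): match length 0
  offset=3 (pos 1, char 'f'): match length 0
  offset=4 (pos 0, char 'd'): match length 3
Longest match has length 3 at offset 4.
next_char = character at position 4 + 3 = 7 -> 'e'

Best match: offset=4, length=3 (matching 'dfe' starting at position 0)
LZ77 triple: (4, 3, 'e')


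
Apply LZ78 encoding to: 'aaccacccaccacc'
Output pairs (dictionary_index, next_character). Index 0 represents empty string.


LZ78 encoding steps:
Dictionary: {0: ''}
Step 1: w='' (idx 0), next='a' -> output (0, 'a'), add 'a' as idx 1
Step 2: w='a' (idx 1), next='c' -> output (1, 'c'), add 'ac' as idx 2
Step 3: w='' (idx 0), next='c' -> output (0, 'c'), add 'c' as idx 3
Step 4: w='ac' (idx 2), next='c' -> output (2, 'c'), add 'acc' as idx 4
Step 5: w='c' (idx 3), next='a' -> output (3, 'a'), add 'ca' as idx 5
Step 6: w='c' (idx 3), next='c' -> output (3, 'c'), add 'cc' as idx 6
Step 7: w='acc' (idx 4), end of input -> output (4, '')


Encoded: [(0, 'a'), (1, 'c'), (0, 'c'), (2, 'c'), (3, 'a'), (3, 'c'), (4, '')]


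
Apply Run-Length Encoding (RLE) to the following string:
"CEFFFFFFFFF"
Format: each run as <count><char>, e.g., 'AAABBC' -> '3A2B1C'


Scanning runs left to right:
  i=0: run of 'C' x 1 -> '1C'
  i=1: run of 'E' x 1 -> '1E'
  i=2: run of 'F' x 9 -> '9F'

RLE = 1C1E9F


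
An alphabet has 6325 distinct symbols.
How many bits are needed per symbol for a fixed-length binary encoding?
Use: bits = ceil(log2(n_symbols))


log2(6325) = 12.6268
Bracket: 2^12 = 4096 < 6325 <= 2^13 = 8192
So ceil(log2(6325)) = 13

bits = ceil(log2(6325)) = ceil(12.6268) = 13 bits


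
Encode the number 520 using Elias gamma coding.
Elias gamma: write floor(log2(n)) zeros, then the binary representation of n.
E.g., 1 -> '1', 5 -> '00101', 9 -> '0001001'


num_bits = floor(log2(520)) + 1 = 10
leading_zeros = num_bits - 1 = 9
binary(520) = 1000001000

Elias gamma(520) = '000000000' + '1000001000' = 0000000001000001000 (19 bits)


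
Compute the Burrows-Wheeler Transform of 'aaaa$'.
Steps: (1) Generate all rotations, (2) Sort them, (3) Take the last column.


Rotations (sorted):
  0: $aaaa -> last char: a
  1: a$aaa -> last char: a
  2: aa$aa -> last char: a
  3: aaa$a -> last char: a
  4: aaaa$ -> last char: $


BWT = aaaa$


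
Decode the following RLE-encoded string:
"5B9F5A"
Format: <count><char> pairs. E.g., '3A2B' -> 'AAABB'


Expanding each <count><char> pair:
  5B -> 'BBBBB'
  9F -> 'FFFFFFFFF'
  5A -> 'AAAAA'

Decoded = BBBBBFFFFFFFFFAAAAA


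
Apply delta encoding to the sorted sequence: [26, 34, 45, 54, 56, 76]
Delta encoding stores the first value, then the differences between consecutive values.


First value: 26
Deltas:
  34 - 26 = 8
  45 - 34 = 11
  54 - 45 = 9
  56 - 54 = 2
  76 - 56 = 20


Delta encoded: [26, 8, 11, 9, 2, 20]


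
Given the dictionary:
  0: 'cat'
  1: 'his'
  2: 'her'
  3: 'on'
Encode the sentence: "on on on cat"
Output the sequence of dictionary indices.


Look up each word in the dictionary:
  'on' -> 3
  'on' -> 3
  'on' -> 3
  'cat' -> 0

Encoded: [3, 3, 3, 0]


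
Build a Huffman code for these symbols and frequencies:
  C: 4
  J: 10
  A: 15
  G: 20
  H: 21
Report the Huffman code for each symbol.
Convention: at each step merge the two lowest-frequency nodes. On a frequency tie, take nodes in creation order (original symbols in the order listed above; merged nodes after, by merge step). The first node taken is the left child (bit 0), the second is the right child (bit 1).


Huffman tree construction:
Step 1: Merge C(4) + J(10) = 14
Step 2: Merge (C+J)(14) + A(15) = 29
Step 3: Merge G(20) + H(21) = 41
Step 4: Merge ((C+J)+A)(29) + (G+H)(41) = 70
Read each symbol's code off the tree from the root (left child = 0, right child = 1).

Codes:
  C: 000 (length 3)
  J: 001 (length 3)
  A: 01 (length 2)
  G: 10 (length 2)
  H: 11 (length 2)
Average code length: 154/70 = 2.2000 bits/symbol


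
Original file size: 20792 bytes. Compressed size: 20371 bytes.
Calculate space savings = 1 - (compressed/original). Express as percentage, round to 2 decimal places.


ratio = compressed/original = 20371/20792 = 0.979752
savings = 1 - ratio = 1 - 0.979752 = 0.020248
as a percentage: 0.020248 * 100 = 2.02%

Space savings = 1 - 20371/20792 = 2.02%


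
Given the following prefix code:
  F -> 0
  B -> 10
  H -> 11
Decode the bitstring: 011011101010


Decoding step by step:
Bits 0 -> F
Bits 11 -> H
Bits 0 -> F
Bits 11 -> H
Bits 10 -> B
Bits 10 -> B
Bits 10 -> B


Decoded message: FHFHBBB


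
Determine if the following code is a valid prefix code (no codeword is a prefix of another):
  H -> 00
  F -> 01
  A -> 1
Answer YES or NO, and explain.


Checking each pair (does one codeword prefix another?):
  H='00' vs F='01': no prefix
  H='00' vs A='1': no prefix
  F='01' vs H='00': no prefix
  F='01' vs A='1': no prefix
  A='1' vs H='00': no prefix
  A='1' vs F='01': no prefix
No violation found over all pairs.

YES -- this is a valid prefix code. No codeword is a prefix of any other codeword.


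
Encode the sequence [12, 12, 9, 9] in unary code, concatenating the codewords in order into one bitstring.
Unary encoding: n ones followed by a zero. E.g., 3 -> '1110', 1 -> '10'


Encode each number as n ones followed by a terminating 0:
  12 -> 1111111111110 (13 bits)
  12 -> 1111111111110 (13 bits)
  9 -> 1111111110 (10 bits)
  9 -> 1111111110 (10 bits)
Total length = 13 + 13 + 10 + 10 = 46 bits.

Unary([12, 12, 9, 9]) = 1111111111110111111111111011111111101111111110 (46 bits)


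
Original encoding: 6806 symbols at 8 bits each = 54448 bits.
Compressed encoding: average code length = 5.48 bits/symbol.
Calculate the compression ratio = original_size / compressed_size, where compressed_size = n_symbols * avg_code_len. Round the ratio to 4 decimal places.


original_size = n_symbols * orig_bits = 6806 * 8 = 54448 bits
compressed_size = n_symbols * avg_code_len = 6806 * 5.48 = 37296.88 bits
ratio = original_size / compressed_size = 54448 / 37296.88 = 1.4599

Compression ratio = 1.4599


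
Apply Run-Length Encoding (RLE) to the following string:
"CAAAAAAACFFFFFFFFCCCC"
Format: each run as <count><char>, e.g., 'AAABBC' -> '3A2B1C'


Scanning runs left to right:
  i=0: run of 'C' x 1 -> '1C'
  i=1: run of 'A' x 7 -> '7A'
  i=8: run of 'C' x 1 -> '1C'
  i=9: run of 'F' x 8 -> '8F'
  i=17: run of 'C' x 4 -> '4C'

RLE = 1C7A1C8F4C
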